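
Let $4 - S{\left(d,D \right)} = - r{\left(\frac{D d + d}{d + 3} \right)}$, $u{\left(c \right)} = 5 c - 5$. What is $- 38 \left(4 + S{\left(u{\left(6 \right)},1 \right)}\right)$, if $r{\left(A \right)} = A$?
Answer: $- \frac{2603}{7} \approx -371.86$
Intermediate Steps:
$u{\left(c \right)} = -5 + 5 c$
$S{\left(d,D \right)} = 4 + \frac{d + D d}{3 + d}$ ($S{\left(d,D \right)} = 4 - - \frac{D d + d}{d + 3} = 4 - - \frac{d + D d}{3 + d} = 4 + \frac{d + D d}{3 + d}$)
$- 38 \left(4 + S{\left(u{\left(6 \right)},1 \right)}\right) = - 38 \left(4 + \frac{12 + 5 \left(-5 + 5 \cdot 6\right) + 1 \left(-5 + 5 \cdot 6\right)}{3 + \left(-5 + 5 \cdot 6\right)}\right) = - 38 \left(4 + \frac{12 + 5 \left(-5 + 30\right) + 1 \left(-5 + 30\right)}{3 + \left(-5 + 30\right)}\right) = - 38 \left(4 + \frac{12 + 5 \cdot 25 + 1 \cdot 25}{3 + 25}\right) = - 38 \left(4 + \frac{12 + 125 + 25}{28}\right) = - 38 \left(4 + \frac{1}{28} \cdot 162\right) = - 38 \left(4 + \frac{81}{14}\right) = \left(-38\right) \frac{137}{14} = - \frac{2603}{7}$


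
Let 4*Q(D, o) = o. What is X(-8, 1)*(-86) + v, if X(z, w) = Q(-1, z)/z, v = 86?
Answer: 129/2 ≈ 64.500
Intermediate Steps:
Q(D, o) = o/4
X(z, w) = ¼ (X(z, w) = (z/4)/z = ¼)
X(-8, 1)*(-86) + v = (¼)*(-86) + 86 = -43/2 + 86 = 129/2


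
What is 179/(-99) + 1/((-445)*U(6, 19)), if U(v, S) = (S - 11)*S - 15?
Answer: -10912834/6035535 ≈ -1.8081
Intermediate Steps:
U(v, S) = -15 + S*(-11 + S) (U(v, S) = (-11 + S)*S - 15 = S*(-11 + S) - 15 = -15 + S*(-11 + S))
179/(-99) + 1/((-445)*U(6, 19)) = 179/(-99) + 1/((-445)*(-15 + 19**2 - 11*19)) = 179*(-1/99) - 1/(445*(-15 + 361 - 209)) = -179/99 - 1/445/137 = -179/99 - 1/445*1/137 = -179/99 - 1/60965 = -10912834/6035535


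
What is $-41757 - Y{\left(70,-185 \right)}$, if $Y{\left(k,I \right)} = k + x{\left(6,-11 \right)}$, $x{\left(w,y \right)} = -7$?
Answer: $-41820$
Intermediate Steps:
$Y{\left(k,I \right)} = -7 + k$ ($Y{\left(k,I \right)} = k - 7 = -7 + k$)
$-41757 - Y{\left(70,-185 \right)} = -41757 - \left(-7 + 70\right) = -41757 - 63 = -41820$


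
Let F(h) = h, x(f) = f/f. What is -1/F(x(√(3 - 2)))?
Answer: -1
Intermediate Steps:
x(f) = 1
-1/F(x(√(3 - 2))) = -1/1 = -1*1 = -1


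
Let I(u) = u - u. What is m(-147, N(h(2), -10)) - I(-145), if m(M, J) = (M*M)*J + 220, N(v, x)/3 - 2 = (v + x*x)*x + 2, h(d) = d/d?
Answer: -65215742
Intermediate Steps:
h(d) = 1
N(v, x) = 12 + 3*x*(v + x²) (N(v, x) = 6 + 3*((v + x*x)*x + 2) = 6 + 3*((v + x²)*x + 2) = 6 + 3*(x*(v + x²) + 2) = 6 + 3*(2 + x*(v + x²)) = 6 + (6 + 3*x*(v + x²)) = 12 + 3*x*(v + x²))
m(M, J) = 220 + J*M² (m(M, J) = M²*J + 220 = J*M² + 220 = 220 + J*M²)
I(u) = 0
m(-147, N(h(2), -10)) - I(-145) = (220 + (12 + 3*(-10)³ + 3*1*(-10))*(-147)²) - 1*0 = (220 + (12 + 3*(-1000) - 30)*21609) + 0 = (220 + (12 - 3000 - 30)*21609) + 0 = (220 - 3018*21609) + 0 = (220 - 65215962) + 0 = -65215742 + 0 = -65215742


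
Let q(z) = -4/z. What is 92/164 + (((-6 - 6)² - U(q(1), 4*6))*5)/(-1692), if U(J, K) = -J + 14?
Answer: 727/3854 ≈ 0.18864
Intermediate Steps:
U(J, K) = 14 - J
92/164 + (((-6 - 6)² - U(q(1), 4*6))*5)/(-1692) = 92/164 + (((-6 - 6)² - (14 - (-4)/1))*5)/(-1692) = 92*(1/164) + (((-12)² - (14 - (-4)))*5)*(-1/1692) = 23/41 + ((144 - (14 - 1*(-4)))*5)*(-1/1692) = 23/41 + ((144 - (14 + 4))*5)*(-1/1692) = 23/41 + ((144 - 1*18)*5)*(-1/1692) = 23/41 + ((144 - 18)*5)*(-1/1692) = 23/41 + (126*5)*(-1/1692) = 23/41 + 630*(-1/1692) = 23/41 - 35/94 = 727/3854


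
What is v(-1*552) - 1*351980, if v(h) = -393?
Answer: -352373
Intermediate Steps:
v(-1*552) - 1*351980 = -393 - 1*351980 = -393 - 351980 = -352373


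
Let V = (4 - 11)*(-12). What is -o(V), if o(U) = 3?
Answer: -3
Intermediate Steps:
V = 84 (V = -7*(-12) = 84)
-o(V) = -1*3 = -3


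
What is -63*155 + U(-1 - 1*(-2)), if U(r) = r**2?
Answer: -9764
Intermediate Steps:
-63*155 + U(-1 - 1*(-2)) = -63*155 + (-1 - 1*(-2))**2 = -9765 + (-1 + 2)**2 = -9765 + 1**2 = -9765 + 1 = -9764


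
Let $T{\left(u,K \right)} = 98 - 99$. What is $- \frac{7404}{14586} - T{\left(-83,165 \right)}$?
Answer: $\frac{1197}{2431} \approx 0.49239$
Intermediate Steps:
$T{\left(u,K \right)} = -1$
$- \frac{7404}{14586} - T{\left(-83,165 \right)} = - \frac{7404}{14586} - -1 = \left(-7404\right) \frac{1}{14586} + 1 = - \frac{1234}{2431} + 1 = \frac{1197}{2431}$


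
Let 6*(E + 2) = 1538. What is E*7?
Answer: 5341/3 ≈ 1780.3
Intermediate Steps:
E = 763/3 (E = -2 + (⅙)*1538 = -2 + 769/3 = 763/3 ≈ 254.33)
E*7 = (763/3)*7 = 5341/3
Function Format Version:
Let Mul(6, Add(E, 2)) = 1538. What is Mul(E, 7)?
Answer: Rational(5341, 3) ≈ 1780.3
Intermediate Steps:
E = Rational(763, 3) (E = Add(-2, Mul(Rational(1, 6), 1538)) = Add(-2, Rational(769, 3)) = Rational(763, 3) ≈ 254.33)
Mul(E, 7) = Mul(Rational(763, 3), 7) = Rational(5341, 3)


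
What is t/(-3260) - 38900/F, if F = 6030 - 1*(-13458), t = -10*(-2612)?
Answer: -7948007/794136 ≈ -10.008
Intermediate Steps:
t = 26120
F = 19488 (F = 6030 + 13458 = 19488)
t/(-3260) - 38900/F = 26120/(-3260) - 38900/19488 = 26120*(-1/3260) - 38900*1/19488 = -1306/163 - 9725/4872 = -7948007/794136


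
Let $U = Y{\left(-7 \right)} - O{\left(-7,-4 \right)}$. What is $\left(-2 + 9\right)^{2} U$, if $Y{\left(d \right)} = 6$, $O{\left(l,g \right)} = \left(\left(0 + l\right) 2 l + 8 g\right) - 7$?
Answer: $-2597$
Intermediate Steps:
$O{\left(l,g \right)} = -7 + 2 l^{2} + 8 g$ ($O{\left(l,g \right)} = \left(l 2 l + 8 g\right) - 7 = \left(2 l l + 8 g\right) - 7 = \left(2 l^{2} + 8 g\right) - 7 = -7 + 2 l^{2} + 8 g$)
$U = -53$ ($U = 6 - \left(-7 + 2 \left(-7\right)^{2} + 8 \left(-4\right)\right) = 6 - \left(-7 + 2 \cdot 49 - 32\right) = 6 - \left(-7 + 98 - 32\right) = 6 - 59 = -53$)
$\left(-2 + 9\right)^{2} U = \left(-2 + 9\right)^{2} \left(-53\right) = 7^{2} \left(-53\right) = 49 \left(-53\right) = -2597$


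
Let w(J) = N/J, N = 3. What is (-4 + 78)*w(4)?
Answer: 111/2 ≈ 55.500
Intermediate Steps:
w(J) = 3/J
(-4 + 78)*w(4) = (-4 + 78)*(3/4) = 74*(3*(¼)) = 74*(¾) = 111/2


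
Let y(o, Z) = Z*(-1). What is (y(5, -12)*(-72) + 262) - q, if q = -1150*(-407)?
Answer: -468652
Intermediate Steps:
y(o, Z) = -Z
q = 468050
(y(5, -12)*(-72) + 262) - q = (-1*(-12)*(-72) + 262) - 1*468050 = (12*(-72) + 262) - 468050 = (-864 + 262) - 468050 = -602 - 468050 = -468652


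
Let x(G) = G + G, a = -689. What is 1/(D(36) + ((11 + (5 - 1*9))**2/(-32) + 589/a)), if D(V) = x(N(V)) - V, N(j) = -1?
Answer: -22048/890433 ≈ -0.024761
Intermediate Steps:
x(G) = 2*G
D(V) = -2 - V (D(V) = 2*(-1) - V = -2 - V)
1/(D(36) + ((11 + (5 - 1*9))**2/(-32) + 589/a)) = 1/((-2 - 1*36) + ((11 + (5 - 1*9))**2/(-32) + 589/(-689))) = 1/((-2 - 36) + ((11 + (5 - 9))**2*(-1/32) + 589*(-1/689))) = 1/(-38 + ((11 - 4)**2*(-1/32) - 589/689)) = 1/(-38 + (7**2*(-1/32) - 589/689)) = 1/(-38 + (49*(-1/32) - 589/689)) = 1/(-38 + (-49/32 - 589/689)) = 1/(-38 - 52609/22048) = 1/(-890433/22048) = -22048/890433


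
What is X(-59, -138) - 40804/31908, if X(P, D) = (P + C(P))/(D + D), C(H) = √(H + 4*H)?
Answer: -260537/244628 - I*√295/276 ≈ -1.065 - 0.06223*I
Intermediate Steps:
C(H) = √5*√H (C(H) = √(5*H) = √5*√H)
X(P, D) = (P + √5*√P)/(2*D) (X(P, D) = (P + √5*√P)/(D + D) = (P + √5*√P)/((2*D)) = (P + √5*√P)*(1/(2*D)) = (P + √5*√P)/(2*D))
X(-59, -138) - 40804/31908 = (½)*(-59 + √5*√(-59))/(-138) - 40804/31908 = (½)*(-1/138)*(-59 + √5*(I*√59)) - 40804/31908 = (½)*(-1/138)*(-59 + I*√295) - 1*10201/7977 = (59/276 - I*√295/276) - 10201/7977 = -260537/244628 - I*√295/276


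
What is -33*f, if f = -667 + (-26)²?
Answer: -297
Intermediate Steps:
f = 9 (f = -667 + 676 = 9)
-33*f = -33*9 = -297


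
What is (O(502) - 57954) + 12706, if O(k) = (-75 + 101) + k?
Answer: -44720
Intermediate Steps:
O(k) = 26 + k
(O(502) - 57954) + 12706 = ((26 + 502) - 57954) + 12706 = (528 - 57954) + 12706 = -57426 + 12706 = -44720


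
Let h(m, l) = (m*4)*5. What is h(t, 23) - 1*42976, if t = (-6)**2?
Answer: -42256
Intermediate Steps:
t = 36
h(m, l) = 20*m (h(m, l) = (4*m)*5 = 20*m)
h(t, 23) - 1*42976 = 20*36 - 1*42976 = 720 - 42976 = -42256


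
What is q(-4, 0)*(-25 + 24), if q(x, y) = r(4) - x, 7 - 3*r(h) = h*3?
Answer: -7/3 ≈ -2.3333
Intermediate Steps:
r(h) = 7/3 - h (r(h) = 7/3 - h*3/3 = 7/3 - h)
q(x, y) = -5/3 - x (q(x, y) = (7/3 - 1*4) - x = (7/3 - 4) - x = -5/3 - x)
q(-4, 0)*(-25 + 24) = (-5/3 - 1*(-4))*(-25 + 24) = (-5/3 + 4)*(-1) = (7/3)*(-1) = -7/3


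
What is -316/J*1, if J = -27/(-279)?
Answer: -9796/3 ≈ -3265.3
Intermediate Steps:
J = 3/31 (J = -27*(-1/279) = 3/31 ≈ 0.096774)
-316/J*1 = -316/3/31*1 = -316*31/3*1 = -9796/3*1 = -9796/3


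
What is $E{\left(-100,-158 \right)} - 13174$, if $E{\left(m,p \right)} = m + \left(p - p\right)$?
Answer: $-13274$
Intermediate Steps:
$E{\left(m,p \right)} = m$ ($E{\left(m,p \right)} = m + 0 = m$)
$E{\left(-100,-158 \right)} - 13174 = -100 - 13174 = -13274$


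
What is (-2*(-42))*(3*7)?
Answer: 1764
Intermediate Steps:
(-2*(-42))*(3*7) = 84*21 = 1764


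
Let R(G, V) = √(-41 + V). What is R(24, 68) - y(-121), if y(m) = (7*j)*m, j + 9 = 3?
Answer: -5082 + 3*√3 ≈ -5076.8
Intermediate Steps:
j = -6 (j = -9 + 3 = -6)
y(m) = -42*m (y(m) = (7*(-6))*m = -42*m)
R(24, 68) - y(-121) = √(-41 + 68) - (-42)*(-121) = √27 - 1*5082 = 3*√3 - 5082 = -5082 + 3*√3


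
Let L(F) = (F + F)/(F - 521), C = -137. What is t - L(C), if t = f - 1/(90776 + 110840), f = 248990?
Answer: 16515893397639/66331664 ≈ 2.4899e+5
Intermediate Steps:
t = 50200367839/201616 (t = 248990 - 1/(90776 + 110840) = 248990 - 1/201616 = 50200367839/201616 ≈ 2.4899e+5)
L(F) = 2*F/(-521 + F) (L(F) = (2*F)/(-521 + F) = 2*F/(-521 + F))
t - L(C) = 50200367839/201616 - 2*(-137)/(-521 - 137) = 50200367839/201616 - 2*(-137)/(-658) = 50200367839/201616 - 2*(-137)*(-1)/658 = 50200367839/201616 - 1*137/329 = 50200367839/201616 - 137/329 = 16515893397639/66331664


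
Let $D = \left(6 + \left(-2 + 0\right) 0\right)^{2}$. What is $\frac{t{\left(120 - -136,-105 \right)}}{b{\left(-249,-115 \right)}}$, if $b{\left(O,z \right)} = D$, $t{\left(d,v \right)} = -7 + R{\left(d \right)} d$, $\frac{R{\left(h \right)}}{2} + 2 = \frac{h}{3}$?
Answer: $\frac{127979}{108} \approx 1185.0$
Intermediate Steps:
$R{\left(h \right)} = -4 + \frac{2 h}{3}$ ($R{\left(h \right)} = -4 + 2 \frac{h}{3} = -4 + \frac{2 h}{3}$)
$D = 36$ ($D = \left(6 - 0\right)^{2} = \left(6 + 0\right)^{2} = 6^{2} = 36$)
$t{\left(d,v \right)} = -7 + d \left(-4 + \frac{2 d}{3}\right)$ ($t{\left(d,v \right)} = -7 + \left(-4 + \frac{2 d}{3}\right) d = -7 + d \left(-4 + \frac{2 d}{3}\right)$)
$b{\left(O,z \right)} = 36$
$\frac{t{\left(120 - -136,-105 \right)}}{b{\left(-249,-115 \right)}} = \frac{-7 + \frac{2 \left(120 - -136\right) \left(-6 + \left(120 - -136\right)\right)}{3}}{36} = \left(-7 + \frac{2 \left(120 + 136\right) \left(-6 + \left(120 + 136\right)\right)}{3}\right) \frac{1}{36} = \left(-7 + \frac{2}{3} \cdot 256 \left(-6 + 256\right)\right) \frac{1}{36} = \left(-7 + \frac{2}{3} \cdot 256 \cdot 250\right) \frac{1}{36} = \left(-7 + \frac{128000}{3}\right) \frac{1}{36} = \frac{127979}{3} \cdot \frac{1}{36} = \frac{127979}{108}$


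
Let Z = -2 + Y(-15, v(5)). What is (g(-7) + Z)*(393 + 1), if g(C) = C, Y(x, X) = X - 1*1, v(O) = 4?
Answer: -2364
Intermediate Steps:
Y(x, X) = -1 + X (Y(x, X) = X - 1 = -1 + X)
Z = 1 (Z = -2 + (-1 + 4) = -2 + 3 = 1)
(g(-7) + Z)*(393 + 1) = (-7 + 1)*(393 + 1) = -6*394 = -2364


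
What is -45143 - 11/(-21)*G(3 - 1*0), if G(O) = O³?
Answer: -315902/7 ≈ -45129.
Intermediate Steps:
-45143 - 11/(-21)*G(3 - 1*0) = -45143 - 11/(-21)*(3 - 1*0)³ = -45143 - 11*(-1/21)*(3 + 0)³ = -45143 - (-11)*3³/21 = -45143 - (-11)*27/21 = -45143 - 1*(-99/7) = -45143 + 99/7 = -315902/7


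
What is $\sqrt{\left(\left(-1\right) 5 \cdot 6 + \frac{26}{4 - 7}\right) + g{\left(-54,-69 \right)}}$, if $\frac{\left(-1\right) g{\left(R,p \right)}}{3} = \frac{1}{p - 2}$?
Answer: $\frac{i \sqrt{1752351}}{213} \approx 6.2149 i$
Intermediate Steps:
$g{\left(R,p \right)} = - \frac{3}{-2 + p}$ ($g{\left(R,p \right)} = - \frac{3}{p - 2} = - \frac{3}{-2 + p}$)
$\sqrt{\left(\left(-1\right) 5 \cdot 6 + \frac{26}{4 - 7}\right) + g{\left(-54,-69 \right)}} = \sqrt{\left(\left(-1\right) 5 \cdot 6 + \frac{26}{4 - 7}\right) - \frac{3}{-2 - 69}} = \sqrt{\left(\left(-5\right) 6 + \frac{26}{-3}\right) - \frac{3}{-71}} = \sqrt{\left(-30 + 26 \left(- \frac{1}{3}\right)\right) - - \frac{3}{71}} = \sqrt{\left(-30 - \frac{26}{3}\right) + \frac{3}{71}} = \sqrt{- \frac{116}{3} + \frac{3}{71}} = \sqrt{- \frac{8227}{213}} = \frac{i \sqrt{1752351}}{213}$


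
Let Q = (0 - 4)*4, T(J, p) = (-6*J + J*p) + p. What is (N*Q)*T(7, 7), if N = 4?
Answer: -896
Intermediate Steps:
T(J, p) = p - 6*J + J*p
Q = -16 (Q = -4*4 = -16)
(N*Q)*T(7, 7) = (4*(-16))*(7 - 6*7 + 7*7) = -64*(7 - 42 + 49) = -64*14 = -896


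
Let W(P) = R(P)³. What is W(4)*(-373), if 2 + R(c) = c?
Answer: -2984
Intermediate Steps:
R(c) = -2 + c
W(P) = (-2 + P)³
W(4)*(-373) = (-2 + 4)³*(-373) = 2³*(-373) = 8*(-373) = -2984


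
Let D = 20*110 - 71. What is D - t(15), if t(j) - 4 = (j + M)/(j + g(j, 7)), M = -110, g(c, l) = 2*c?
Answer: 19144/9 ≈ 2127.1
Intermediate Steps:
D = 2129 (D = 2200 - 71 = 2129)
t(j) = 4 + (-110 + j)/(3*j) (t(j) = 4 + (j - 110)/(j + 2*j) = 4 + (-110 + j)/((3*j)) = 4 + (-110 + j)*(1/(3*j)) = 4 + (-110 + j)/(3*j))
D - t(15) = 2129 - (-110 + 13*15)/(3*15) = 2129 - (-110 + 195)/(3*15) = 2129 - 85/(3*15) = 2129 - 1*17/9 = 2129 - 17/9 = 19144/9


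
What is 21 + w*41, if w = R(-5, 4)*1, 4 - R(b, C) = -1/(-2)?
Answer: 329/2 ≈ 164.50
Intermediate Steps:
R(b, C) = 7/2 (R(b, C) = 4 - (-1)/(-2) = 4 - (-1)*(-1)/2 = 4 - 1*½ = 4 - ½ = 7/2)
w = 7/2 (w = (7/2)*1 = 7/2 ≈ 3.5000)
21 + w*41 = 21 + (7/2)*41 = 21 + 287/2 = 329/2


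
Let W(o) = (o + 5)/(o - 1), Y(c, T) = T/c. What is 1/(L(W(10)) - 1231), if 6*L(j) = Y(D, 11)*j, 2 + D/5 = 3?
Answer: -18/22147 ≈ -0.00081275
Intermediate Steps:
D = 5 (D = -10 + 5*3 = -10 + 15 = 5)
W(o) = (5 + o)/(-1 + o)
L(j) = 11*j/30 (L(j) = ((11/5)*j)/6 = ((11*(⅕))*j)/6 = (11*j/5)/6 = 11*j/30)
1/(L(W(10)) - 1231) = 1/(11*((5 + 10)/(-1 + 10))/30 - 1231) = 1/(11*(15/9)/30 - 1231) = 1/(11*((⅑)*15)/30 - 1231) = 1/((11/30)*(5/3) - 1231) = 1/(11/18 - 1231) = 1/(-22147/18) = -18/22147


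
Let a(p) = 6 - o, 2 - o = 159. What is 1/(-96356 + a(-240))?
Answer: -1/96193 ≈ -1.0396e-5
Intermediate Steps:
o = -157 (o = 2 - 1*159 = 2 - 159 = -157)
a(p) = 163 (a(p) = 6 - 1*(-157) = 6 + 157 = 163)
1/(-96356 + a(-240)) = 1/(-96356 + 163) = 1/(-96193) = -1/96193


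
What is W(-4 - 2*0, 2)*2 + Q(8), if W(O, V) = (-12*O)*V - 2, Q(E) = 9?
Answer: 197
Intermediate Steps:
W(O, V) = -2 - 12*O*V (W(O, V) = -12*O*V - 2 = -2 - 12*O*V)
W(-4 - 2*0, 2)*2 + Q(8) = (-2 - 12*(-4 - 2*0)*2)*2 + 9 = (-2 - 12*(-4 + 0)*2)*2 + 9 = (-2 - 12*(-4)*2)*2 + 9 = (-2 + 96)*2 + 9 = 94*2 + 9 = 188 + 9 = 197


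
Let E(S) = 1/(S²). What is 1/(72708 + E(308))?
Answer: 94864/6897371713 ≈ 1.3754e-5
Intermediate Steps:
E(S) = S⁻²
1/(72708 + E(308)) = 1/(72708 + 308⁻²) = 1/(72708 + 1/94864) = 1/(6897371713/94864) = 94864/6897371713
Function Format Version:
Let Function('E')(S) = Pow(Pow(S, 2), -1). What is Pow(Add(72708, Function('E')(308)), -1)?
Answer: Rational(94864, 6897371713) ≈ 1.3754e-5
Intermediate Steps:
Function('E')(S) = Pow(S, -2)
Pow(Add(72708, Function('E')(308)), -1) = Pow(Add(72708, Pow(308, -2)), -1) = Pow(Add(72708, Rational(1, 94864)), -1) = Pow(Rational(6897371713, 94864), -1) = Rational(94864, 6897371713)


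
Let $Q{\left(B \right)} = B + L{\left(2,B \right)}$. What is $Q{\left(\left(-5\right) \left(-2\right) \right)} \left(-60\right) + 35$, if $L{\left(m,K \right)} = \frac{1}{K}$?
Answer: $-571$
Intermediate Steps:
$Q{\left(B \right)} = B + \frac{1}{B}$
$Q{\left(\left(-5\right) \left(-2\right) \right)} \left(-60\right) + 35 = \left(\left(-5\right) \left(-2\right) + \frac{1}{\left(-5\right) \left(-2\right)}\right) \left(-60\right) + 35 = \left(10 + \frac{1}{10}\right) \left(-60\right) + 35 = \frac{101}{10} \left(-60\right) + 35 = -606 + 35 = -571$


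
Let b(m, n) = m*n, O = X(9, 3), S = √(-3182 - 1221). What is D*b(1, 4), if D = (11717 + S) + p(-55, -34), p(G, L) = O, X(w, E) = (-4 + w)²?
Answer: 46968 + 4*I*√4403 ≈ 46968.0 + 265.42*I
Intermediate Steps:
S = I*√4403 (S = √(-4403) = I*√4403 ≈ 66.355*I)
O = 25 (O = (-4 + 9)² = 5² = 25)
p(G, L) = 25
D = 11742 + I*√4403 (D = (11717 + I*√4403) + 25 = 11742 + I*√4403 ≈ 11742.0 + 66.355*I)
D*b(1, 4) = (11742 + I*√4403)*(1*4) = (11742 + I*√4403)*4 = 46968 + 4*I*√4403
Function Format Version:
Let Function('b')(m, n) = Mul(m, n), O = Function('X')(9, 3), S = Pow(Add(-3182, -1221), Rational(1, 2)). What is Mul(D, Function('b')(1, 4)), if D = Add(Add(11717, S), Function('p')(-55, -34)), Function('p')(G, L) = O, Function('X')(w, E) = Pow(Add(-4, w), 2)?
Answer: Add(46968, Mul(4, I, Pow(4403, Rational(1, 2)))) ≈ Add(46968., Mul(265.42, I))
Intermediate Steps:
S = Mul(I, Pow(4403, Rational(1, 2))) (S = Pow(-4403, Rational(1, 2)) = Mul(I, Pow(4403, Rational(1, 2))) ≈ Mul(66.355, I))
O = 25 (O = Pow(Add(-4, 9), 2) = Pow(5, 2) = 25)
Function('p')(G, L) = 25
D = Add(11742, Mul(I, Pow(4403, Rational(1, 2)))) (D = Add(Add(11717, Mul(I, Pow(4403, Rational(1, 2)))), 25) = Add(11742, Mul(I, Pow(4403, Rational(1, 2)))) ≈ Add(11742., Mul(66.355, I)))
Mul(D, Function('b')(1, 4)) = Mul(Add(11742, Mul(I, Pow(4403, Rational(1, 2)))), Mul(1, 4)) = Mul(Add(11742, Mul(I, Pow(4403, Rational(1, 2)))), 4) = Add(46968, Mul(4, I, Pow(4403, Rational(1, 2))))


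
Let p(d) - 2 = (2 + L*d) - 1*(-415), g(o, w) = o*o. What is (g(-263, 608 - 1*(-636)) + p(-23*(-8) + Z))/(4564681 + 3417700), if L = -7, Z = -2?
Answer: 68314/7982381 ≈ 0.0085581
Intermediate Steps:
g(o, w) = o**2
p(d) = 419 - 7*d (p(d) = 2 + ((2 - 7*d) - 1*(-415)) = 2 + ((2 - 7*d) + 415) = 2 + (417 - 7*d) = 419 - 7*d)
(g(-263, 608 - 1*(-636)) + p(-23*(-8) + Z))/(4564681 + 3417700) = ((-263)**2 + (419 - 7*(-23*(-8) - 2)))/(4564681 + 3417700) = (69169 + (419 - 7*(184 - 2)))/7982381 = (69169 + (419 - 7*182))*(1/7982381) = (69169 + (419 - 1274))*(1/7982381) = (69169 - 855)*(1/7982381) = 68314*(1/7982381) = 68314/7982381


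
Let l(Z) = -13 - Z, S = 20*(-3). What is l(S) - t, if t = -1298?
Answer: 1345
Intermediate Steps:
S = -60
l(S) - t = (-13 - 1*(-60)) - 1*(-1298) = (-13 + 60) + 1298 = 47 + 1298 = 1345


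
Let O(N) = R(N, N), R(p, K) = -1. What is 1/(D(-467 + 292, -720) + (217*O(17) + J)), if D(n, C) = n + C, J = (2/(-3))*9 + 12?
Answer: -1/1106 ≈ -0.00090416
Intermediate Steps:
O(N) = -1
J = 6 (J = (2*(-⅓))*9 + 12 = -⅔*9 + 12 = -6 + 12 = 6)
D(n, C) = C + n
1/(D(-467 + 292, -720) + (217*O(17) + J)) = 1/((-720 + (-467 + 292)) + (217*(-1) + 6)) = 1/((-720 - 175) + (-217 + 6)) = 1/(-895 - 211) = 1/(-1106) = -1/1106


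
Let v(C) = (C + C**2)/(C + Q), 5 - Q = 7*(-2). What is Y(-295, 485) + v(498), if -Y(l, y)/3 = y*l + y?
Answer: 221405592/517 ≈ 4.2825e+5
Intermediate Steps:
Q = 19 (Q = 5 - 7*(-2) = 5 - 1*(-14) = 5 + 14 = 19)
Y(l, y) = -3*y - 3*l*y (Y(l, y) = -3*(y*l + y) = -3*(l*y + y) = -3*(y + l*y) = -3*y - 3*l*y)
v(C) = (C + C**2)/(19 + C) (v(C) = (C + C**2)/(C + 19) = (C + C**2)/(19 + C))
Y(-295, 485) + v(498) = -3*485*(1 - 295) + 498*(1 + 498)/(19 + 498) = -3*485*(-294) + 498*499/517 = 427770 + 498*(1/517)*499 = 427770 + 248502/517 = 221405592/517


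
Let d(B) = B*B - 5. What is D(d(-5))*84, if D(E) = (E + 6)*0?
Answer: 0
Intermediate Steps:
d(B) = -5 + B**2 (d(B) = B**2 - 5 = -5 + B**2)
D(E) = 0 (D(E) = (6 + E)*0 = 0)
D(d(-5))*84 = 0*84 = 0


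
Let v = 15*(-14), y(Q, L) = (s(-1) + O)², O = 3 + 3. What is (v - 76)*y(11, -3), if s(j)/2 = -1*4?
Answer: -1144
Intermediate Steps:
O = 6
s(j) = -8 (s(j) = 2*(-1*4) = 2*(-4) = -8)
y(Q, L) = 4 (y(Q, L) = (-8 + 6)² = (-2)² = 4)
v = -210
(v - 76)*y(11, -3) = (-210 - 76)*4 = -286*4 = -1144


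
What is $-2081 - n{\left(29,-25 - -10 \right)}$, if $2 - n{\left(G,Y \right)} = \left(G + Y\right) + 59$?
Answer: $-2010$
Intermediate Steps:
$n{\left(G,Y \right)} = -57 - G - Y$ ($n{\left(G,Y \right)} = 2 - \left(\left(G + Y\right) + 59\right) = 2 - \left(59 + G + Y\right) = -57 - G - Y$)
$-2081 - n{\left(29,-25 - -10 \right)} = -2081 - \left(-57 - 29 - \left(-25 - -10\right)\right) = -2081 - \left(-57 - 29 - \left(-25 + 10\right)\right) = -2081 - \left(-57 - 29 - -15\right) = -2081 - \left(-57 - 29 + 15\right) = -2081 - -71 = -2081 + 71 = -2010$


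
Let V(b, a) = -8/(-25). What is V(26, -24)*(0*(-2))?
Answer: 0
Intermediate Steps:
V(b, a) = 8/25 (V(b, a) = -8*(-1/25) = 8/25)
V(26, -24)*(0*(-2)) = 8*(0*(-2))/25 = (8/25)*0 = 0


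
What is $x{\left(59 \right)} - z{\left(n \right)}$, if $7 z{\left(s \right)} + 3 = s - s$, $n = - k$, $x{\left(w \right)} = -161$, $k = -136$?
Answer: $- \frac{1124}{7} \approx -160.57$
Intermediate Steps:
$n = 136$ ($n = \left(-1\right) \left(-136\right) = 136$)
$z{\left(s \right)} = - \frac{3}{7}$ ($z{\left(s \right)} = - \frac{3}{7} + \frac{s - s}{7} = - \frac{3}{7} + \frac{1}{7} \cdot 0 = - \frac{3}{7} + 0 = - \frac{3}{7}$)
$x{\left(59 \right)} - z{\left(n \right)} = -161 - - \frac{3}{7} = -161 + \frac{3}{7} = - \frac{1124}{7}$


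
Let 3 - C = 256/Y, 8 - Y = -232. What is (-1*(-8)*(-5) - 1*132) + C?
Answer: -2551/15 ≈ -170.07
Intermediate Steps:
Y = 240 (Y = 8 - 1*(-232) = 8 + 232 = 240)
C = 29/15 (C = 3 - 256/240 = 3 - 1*16/15 = 3 - 16/15 = 29/15 ≈ 1.9333)
(-1*(-8)*(-5) - 1*132) + C = (-1*(-8)*(-5) - 1*132) + 29/15 = (8*(-5) - 132) + 29/15 = (-40 - 132) + 29/15 = -172 + 29/15 = -2551/15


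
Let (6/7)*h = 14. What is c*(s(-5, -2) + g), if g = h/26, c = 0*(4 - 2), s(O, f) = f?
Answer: 0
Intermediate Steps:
h = 49/3 (h = (7/6)*14 = 49/3 ≈ 16.333)
c = 0 (c = 0*2 = 0)
g = 49/78 (g = (49/3)/26 = (49/3)*(1/26) = 49/78 ≈ 0.62821)
c*(s(-5, -2) + g) = 0*(-2 + 49/78) = 0*(-107/78) = 0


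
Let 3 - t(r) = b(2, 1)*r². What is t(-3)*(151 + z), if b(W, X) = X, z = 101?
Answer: -1512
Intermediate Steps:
t(r) = 3 - r²
t(-3)*(151 + z) = (3 - 1*(-3)²)*(151 + 101) = (3 - 1*9)*252 = (3 - 9)*252 = -6*252 = -1512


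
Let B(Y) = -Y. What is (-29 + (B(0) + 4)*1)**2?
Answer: 625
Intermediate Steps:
(-29 + (B(0) + 4)*1)**2 = (-29 + (-1*0 + 4)*1)**2 = (-29 + (0 + 4)*1)**2 = (-29 + 4*1)**2 = (-29 + 4)**2 = (-25)**2 = 625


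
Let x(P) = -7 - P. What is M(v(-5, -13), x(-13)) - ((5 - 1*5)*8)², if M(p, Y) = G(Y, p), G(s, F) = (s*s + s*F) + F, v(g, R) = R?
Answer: -55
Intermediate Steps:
G(s, F) = F + s² + F*s (G(s, F) = (s² + F*s) + F = F + s² + F*s)
M(p, Y) = p + Y² + Y*p (M(p, Y) = p + Y² + p*Y = p + Y² + Y*p)
M(v(-5, -13), x(-13)) - ((5 - 1*5)*8)² = (-13 + (-7 - 1*(-13))² + (-7 - 1*(-13))*(-13)) - ((5 - 1*5)*8)² = (-13 + (-7 + 13)² + (-7 + 13)*(-13)) - ((5 - 5)*8)² = (-13 + 6² + 6*(-13)) - (0*8)² = (-13 + 36 - 78) - 1*0² = -55 - 1*0 = -55 + 0 = -55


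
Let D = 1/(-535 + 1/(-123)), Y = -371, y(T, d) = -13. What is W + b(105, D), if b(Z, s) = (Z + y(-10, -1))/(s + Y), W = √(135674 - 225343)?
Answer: -6054152/24414149 + I*√89669 ≈ -0.24798 + 299.45*I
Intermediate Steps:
W = I*√89669 (W = √(-89669) = I*√89669 ≈ 299.45*I)
D = -123/65806 (D = 1/(-535 - 1/123) = 1/(-65806/123) = -123/65806 ≈ -0.0018691)
b(Z, s) = (-13 + Z)/(-371 + s) (b(Z, s) = (Z - 13)/(s - 371) = (-13 + Z)/(-371 + s))
W + b(105, D) = I*√89669 + (-13 + 105)/(-371 - 123/65806) = I*√89669 + 92/(-24414149/65806) = I*√89669 - 65806/24414149*92 = I*√89669 - 6054152/24414149 = -6054152/24414149 + I*√89669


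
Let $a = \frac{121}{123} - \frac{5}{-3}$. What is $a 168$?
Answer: $\frac{18256}{41} \approx 445.27$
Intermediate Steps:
$a = \frac{326}{123}$ ($a = 121 \cdot \frac{1}{123} - - \frac{5}{3} = \frac{121}{123} + \frac{5}{3} = \frac{326}{123} \approx 2.6504$)
$a 168 = \frac{326}{123} \cdot 168 = \frac{18256}{41}$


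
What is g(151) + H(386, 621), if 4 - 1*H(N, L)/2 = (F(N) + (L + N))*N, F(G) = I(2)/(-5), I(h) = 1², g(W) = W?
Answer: -3885453/5 ≈ -7.7709e+5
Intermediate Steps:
I(h) = 1
F(G) = -⅕ (F(G) = 1/(-5) = 1*(-⅕) = -⅕)
H(N, L) = 8 - 2*N*(-⅕ + L + N) (H(N, L) = 8 - 2*(-⅕ + (L + N))*N = 8 - 2*(-⅕ + L + N)*N = 8 - 2*N*(-⅕ + L + N))
g(151) + H(386, 621) = 151 + (8 - 2*386² + (⅖)*386 - 2*621*386) = 151 + (8 - 2*148996 + 772/5 - 479412) = 151 + (8 - 297992 + 772/5 - 479412) = 151 - 3886208/5 = -3885453/5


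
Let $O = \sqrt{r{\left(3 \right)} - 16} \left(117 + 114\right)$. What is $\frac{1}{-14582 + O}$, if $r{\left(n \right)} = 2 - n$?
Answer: $- \frac{14582}{213541861} - \frac{231 i \sqrt{17}}{213541861} \approx -6.8286 \cdot 10^{-5} - 4.4602 \cdot 10^{-6} i$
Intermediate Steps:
$O = 231 i \sqrt{17}$ ($O = \sqrt{\left(2 - 3\right) - 16} \left(117 + 114\right) = \sqrt{\left(2 - 3\right) - 16} \cdot 231 = \sqrt{-1 - 16} \cdot 231 = \sqrt{-17} \cdot 231 = i \sqrt{17} \cdot 231 = 231 i \sqrt{17} \approx 952.44 i$)
$\frac{1}{-14582 + O} = \frac{1}{-14582 + 231 i \sqrt{17}}$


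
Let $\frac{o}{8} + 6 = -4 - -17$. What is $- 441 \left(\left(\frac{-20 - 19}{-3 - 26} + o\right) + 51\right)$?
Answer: $- \frac{1385622}{29} \approx -47780.0$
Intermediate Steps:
$o = 56$ ($o = -48 + 8 \left(-4 - -17\right) = -48 + 8 \left(-4 + 17\right) = -48 + 8 \cdot 13 = -48 + 104 = 56$)
$- 441 \left(\left(\frac{-20 - 19}{-3 - 26} + o\right) + 51\right) = - 441 \left(\left(\frac{-20 - 19}{-3 - 26} + 56\right) + 51\right) = - 441 \left(\left(- \frac{39}{-29} + 56\right) + 51\right) = - 441 \left(\left(\left(-39\right) \left(- \frac{1}{29}\right) + 56\right) + 51\right) = - 441 \left(\left(\frac{39}{29} + 56\right) + 51\right) = - 441 \left(\frac{1663}{29} + 51\right) = \left(-441\right) \frac{3142}{29} = - \frac{1385622}{29}$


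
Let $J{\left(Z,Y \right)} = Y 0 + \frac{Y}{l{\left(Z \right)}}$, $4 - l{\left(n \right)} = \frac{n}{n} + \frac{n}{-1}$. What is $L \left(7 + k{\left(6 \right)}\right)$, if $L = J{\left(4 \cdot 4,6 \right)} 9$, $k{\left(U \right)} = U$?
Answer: $\frac{702}{19} \approx 36.947$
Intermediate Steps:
$l{\left(n \right)} = 3 + n$ ($l{\left(n \right)} = 4 - \left(\frac{n}{n} + \frac{n}{-1}\right) = 4 - \left(1 + n \left(-1\right)\right) = 4 - \left(1 - n\right) = 4 + \left(-1 + n\right) = 3 + n$)
$J{\left(Z,Y \right)} = \frac{Y}{3 + Z}$ ($J{\left(Z,Y \right)} = Y 0 + \frac{Y}{3 + Z} = 0 + \frac{Y}{3 + Z} = \frac{Y}{3 + Z}$)
$L = \frac{54}{19}$ ($L = \frac{6}{3 + 4 \cdot 4} \cdot 9 = \frac{6}{3 + 16} \cdot 9 = \frac{6}{19} \cdot 9 = \frac{54}{19} \approx 2.8421$)
$L \left(7 + k{\left(6 \right)}\right) = \frac{54 \left(7 + 6\right)}{19} = \frac{54}{19} \cdot 13 = \frac{702}{19}$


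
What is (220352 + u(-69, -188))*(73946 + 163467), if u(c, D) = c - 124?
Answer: 52268608667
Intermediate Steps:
u(c, D) = -124 + c
(220352 + u(-69, -188))*(73946 + 163467) = (220352 + (-124 - 69))*(73946 + 163467) = (220352 - 193)*237413 = 220159*237413 = 52268608667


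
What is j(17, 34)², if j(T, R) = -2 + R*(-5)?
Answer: 29584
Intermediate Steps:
j(T, R) = -2 - 5*R
j(17, 34)² = (-2 - 5*34)² = (-2 - 170)² = (-172)² = 29584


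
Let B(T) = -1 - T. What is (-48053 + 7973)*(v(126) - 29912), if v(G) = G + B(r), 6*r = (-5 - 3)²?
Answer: 1194290480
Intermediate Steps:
r = 32/3 (r = (-5 - 3)²/6 = (⅙)*(-8)² = (⅙)*64 = 32/3 ≈ 10.667)
v(G) = -35/3 + G (v(G) = G + (-1 - 1*32/3) = G + (-1 - 32/3) = G - 35/3 = -35/3 + G)
(-48053 + 7973)*(v(126) - 29912) = (-48053 + 7973)*((-35/3 + 126) - 29912) = -40080*(343/3 - 29912) = -40080*(-89393/3) = 1194290480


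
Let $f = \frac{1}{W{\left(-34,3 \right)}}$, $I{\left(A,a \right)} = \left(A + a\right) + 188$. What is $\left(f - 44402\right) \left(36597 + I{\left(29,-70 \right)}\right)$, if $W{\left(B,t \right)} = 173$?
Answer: $- \frac{282250689480}{173} \approx -1.6315 \cdot 10^{9}$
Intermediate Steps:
$I{\left(A,a \right)} = 188 + A + a$
$f = \frac{1}{173} \approx 0.0057803$
$\left(f - 44402\right) \left(36597 + I{\left(29,-70 \right)}\right) = \left(\frac{1}{173} - 44402\right) \left(36597 + \left(188 + 29 - 70\right)\right) = - \frac{7681545 \left(36597 + 147\right)}{173} = \left(- \frac{7681545}{173}\right) 36744 = - \frac{282250689480}{173}$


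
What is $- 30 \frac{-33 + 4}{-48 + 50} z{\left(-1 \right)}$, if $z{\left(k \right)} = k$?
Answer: $-435$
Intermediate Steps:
$- 30 \frac{-33 + 4}{-48 + 50} z{\left(-1 \right)} = - 30 \frac{-33 + 4}{-48 + 50} \left(-1\right) = - 30 \left(- \frac{29}{2}\right) \left(-1\right) = - 30 \left(\left(-29\right) \frac{1}{2}\right) \left(-1\right) = \left(-30\right) \left(- \frac{29}{2}\right) \left(-1\right) = 435 \left(-1\right) = -435$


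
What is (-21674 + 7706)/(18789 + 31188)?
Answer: -1552/5553 ≈ -0.27949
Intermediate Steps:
(-21674 + 7706)/(18789 + 31188) = -13968/49977 = -13968*1/49977 = -1552/5553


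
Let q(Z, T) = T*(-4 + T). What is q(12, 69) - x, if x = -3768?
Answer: 8253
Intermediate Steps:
q(12, 69) - x = 69*(-4 + 69) - 1*(-3768) = 69*65 + 3768 = 4485 + 3768 = 8253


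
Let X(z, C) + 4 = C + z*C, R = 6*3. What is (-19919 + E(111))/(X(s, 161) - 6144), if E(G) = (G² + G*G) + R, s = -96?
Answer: -4741/21443 ≈ -0.22110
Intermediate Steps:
R = 18
E(G) = 18 + 2*G² (E(G) = (G² + G*G) + 18 = (G² + G²) + 18 = 2*G² + 18 = 18 + 2*G²)
X(z, C) = -4 + C + C*z (X(z, C) = -4 + (C + z*C) = -4 + (C + C*z) = -4 + C + C*z)
(-19919 + E(111))/(X(s, 161) - 6144) = (-19919 + (18 + 2*111²))/((-4 + 161 + 161*(-96)) - 6144) = (-19919 + (18 + 2*12321))/((-4 + 161 - 15456) - 6144) = (-19919 + (18 + 24642))/(-15299 - 6144) = (-19919 + 24660)/(-21443) = 4741*(-1/21443) = -4741/21443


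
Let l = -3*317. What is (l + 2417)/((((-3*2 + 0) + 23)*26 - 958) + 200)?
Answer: -733/158 ≈ -4.6392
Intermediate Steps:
l = -951
(l + 2417)/((((-3*2 + 0) + 23)*26 - 958) + 200) = (-951 + 2417)/((((-3*2 + 0) + 23)*26 - 958) + 200) = 1466/((((-6 + 0) + 23)*26 - 958) + 200) = 1466/(((-6 + 23)*26 - 958) + 200) = 1466/((17*26 - 958) + 200) = 1466/((442 - 958) + 200) = 1466/(-516 + 200) = 1466/(-316) = 1466*(-1/316) = -733/158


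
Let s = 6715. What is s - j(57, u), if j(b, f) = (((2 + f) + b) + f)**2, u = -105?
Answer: -16086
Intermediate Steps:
j(b, f) = (2 + b + 2*f)**2 (j(b, f) = ((2 + b + f) + f)**2 = (2 + b + 2*f)**2)
s - j(57, u) = 6715 - (2 + 57 + 2*(-105))**2 = 6715 - (2 + 57 - 210)**2 = 6715 - 1*(-151)**2 = 6715 - 1*22801 = 6715 - 22801 = -16086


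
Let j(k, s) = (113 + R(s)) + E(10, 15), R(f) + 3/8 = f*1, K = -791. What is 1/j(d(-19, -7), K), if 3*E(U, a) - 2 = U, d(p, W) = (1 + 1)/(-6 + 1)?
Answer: -8/5395 ≈ -0.0014829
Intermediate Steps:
d(p, W) = -⅖ (d(p, W) = 2/(-5) = 2*(-⅕) = -⅖)
E(U, a) = ⅔ + U/3
R(f) = -3/8 + f (R(f) = -3/8 + f*1 = -3/8 + f)
j(k, s) = 933/8 + s (j(k, s) = (113 + (-3/8 + s)) + (⅔ + (⅓)*10) = (901/8 + s) + (⅔ + 10/3) = (901/8 + s) + 4 = 933/8 + s)
1/j(d(-19, -7), K) = 1/(933/8 - 791) = 1/(-5395/8) = -8/5395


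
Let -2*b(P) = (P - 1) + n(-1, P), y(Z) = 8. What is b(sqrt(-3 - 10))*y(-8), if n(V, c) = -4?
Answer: 20 - 4*I*sqrt(13) ≈ 20.0 - 14.422*I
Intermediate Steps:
b(P) = 5/2 - P/2 (b(P) = -((P - 1) - 4)/2 = -((-1 + P) - 4)/2 = -(-5 + P)/2 = 5/2 - P/2)
b(sqrt(-3 - 10))*y(-8) = (5/2 - sqrt(-3 - 10)/2)*8 = (5/2 - I*sqrt(13)/2)*8 = 20 - 4*I*sqrt(13)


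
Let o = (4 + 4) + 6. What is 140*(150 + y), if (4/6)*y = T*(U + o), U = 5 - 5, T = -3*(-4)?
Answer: 56280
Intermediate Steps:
T = 12
U = 0
o = 14 (o = 8 + 6 = 14)
y = 252 (y = 3*(12*(0 + 14))/2 = 3*(12*14)/2 = (3/2)*168 = 252)
140*(150 + y) = 140*(150 + 252) = 140*402 = 56280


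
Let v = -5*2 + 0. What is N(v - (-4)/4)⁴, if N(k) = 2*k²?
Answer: 688747536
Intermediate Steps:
v = -10 (v = -10 + 0 = -10)
N(v - (-4)/4)⁴ = (2*(-10 - (-4)/4)²)⁴ = (2*(-10 - 1*(-1))²)⁴ = (2*(-10 + 1)²)⁴ = (2*(-9)²)⁴ = (2*81)⁴ = 162⁴ = 688747536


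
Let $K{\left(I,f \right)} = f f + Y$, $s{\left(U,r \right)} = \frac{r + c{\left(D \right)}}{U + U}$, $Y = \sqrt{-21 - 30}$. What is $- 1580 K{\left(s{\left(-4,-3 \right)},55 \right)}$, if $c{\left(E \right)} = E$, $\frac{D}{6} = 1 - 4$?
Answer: $-4779500 - 1580 i \sqrt{51} \approx -4.7795 \cdot 10^{6} - 11283.0 i$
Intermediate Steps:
$D = -18$ ($D = 6 \left(1 - 4\right) = 6 \left(-3\right) = -18$)
$Y = i \sqrt{51}$ ($Y = \sqrt{-51} = i \sqrt{51} \approx 7.1414 i$)
$s{\left(U,r \right)} = \frac{-18 + r}{2 U}$ ($s{\left(U,r \right)} = \frac{r - 18}{U + U} = \frac{-18 + r}{2 U}$)
$K{\left(I,f \right)} = f^{2} + i \sqrt{51}$ ($K{\left(I,f \right)} = f f + i \sqrt{51} = f^{2} + i \sqrt{51}$)
$- 1580 K{\left(s{\left(-4,-3 \right)},55 \right)} = - 1580 \left(55^{2} + i \sqrt{51}\right) = - 1580 \left(3025 + i \sqrt{51}\right) = -4779500 - 1580 i \sqrt{51}$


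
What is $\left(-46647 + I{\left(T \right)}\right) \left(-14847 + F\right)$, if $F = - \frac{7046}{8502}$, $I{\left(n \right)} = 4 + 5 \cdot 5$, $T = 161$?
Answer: $\frac{226341578320}{327} \approx 6.9218 \cdot 10^{8}$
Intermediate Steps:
$I{\left(n \right)} = 29$ ($I{\left(n \right)} = 4 + 25 = 29$)
$F = - \frac{271}{327}$ ($F = \left(-7046\right) \frac{1}{8502} = - \frac{271}{327} \approx -0.82875$)
$\left(-46647 + I{\left(T \right)}\right) \left(-14847 + F\right) = \left(-46647 + 29\right) \left(-14847 - \frac{271}{327}\right) = \left(-46618\right) \left(- \frac{4855240}{327}\right) = \frac{226341578320}{327}$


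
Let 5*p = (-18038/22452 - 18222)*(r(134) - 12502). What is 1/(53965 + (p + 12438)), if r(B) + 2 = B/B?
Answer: 56130/2561455795463 ≈ 2.1913e-8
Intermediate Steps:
r(B) = -1 (r(B) = -2 + B/B = -2 + 1 = -1)
p = 2557728595073/56130 (p = ((-18038/22452 - 18222)*(-1 - 12502))/5 = ((-18038*1/22452 - 18222)*(-12503))/5 = ((-9019/11226 - 18222)*(-12503))/5 = (-204569191/11226*(-12503))/5 = (⅕)*(2557728595073/11226) = 2557728595073/56130 ≈ 4.5568e+7)
1/(53965 + (p + 12438)) = 1/(53965 + (2557728595073/56130 + 12438)) = 1/(53965 + 2558426740013/56130) = 1/(2561455795463/56130) = 56130/2561455795463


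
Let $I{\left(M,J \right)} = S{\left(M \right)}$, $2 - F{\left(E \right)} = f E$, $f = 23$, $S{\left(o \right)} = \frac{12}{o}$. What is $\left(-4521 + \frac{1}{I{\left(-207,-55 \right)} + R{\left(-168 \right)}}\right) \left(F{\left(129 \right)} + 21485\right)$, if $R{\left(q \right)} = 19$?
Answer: $- \frac{109432420560}{1307} \approx -8.3728 \cdot 10^{7}$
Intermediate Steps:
$F{\left(E \right)} = 2 - 23 E$
$I{\left(M,J \right)} = \frac{12}{M}$
$\left(-4521 + \frac{1}{I{\left(-207,-55 \right)} + R{\left(-168 \right)}}\right) \left(F{\left(129 \right)} + 21485\right) = \left(-4521 + \frac{1}{\frac{12}{-207} + 19}\right) \left(\left(2 - 2967\right) + 21485\right) = \left(-4521 + \frac{1}{12 \left(- \frac{1}{207}\right) + 19}\right) \left(\left(2 - 2967\right) + 21485\right) = \left(-4521 + \frac{1}{- \frac{4}{69} + 19}\right) \left(-2965 + 21485\right) = \left(-4521 + \frac{1}{\frac{1307}{69}}\right) 18520 = \left(-4521 + \frac{69}{1307}\right) 18520 = \left(- \frac{5908878}{1307}\right) 18520 = - \frac{109432420560}{1307}$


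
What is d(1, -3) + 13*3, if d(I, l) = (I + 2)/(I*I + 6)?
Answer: 276/7 ≈ 39.429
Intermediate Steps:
d(I, l) = (2 + I)/(6 + I**2) (d(I, l) = (2 + I)/(I**2 + 6) = (2 + I)/(6 + I**2))
d(1, -3) + 13*3 = (2 + 1)/(6 + 1**2) + 13*3 = 3/(6 + 1) + 39 = 3/7 + 39 = 276/7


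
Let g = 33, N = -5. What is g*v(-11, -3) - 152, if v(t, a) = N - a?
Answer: -218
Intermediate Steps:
v(t, a) = -5 - a
g*v(-11, -3) - 152 = 33*(-5 - 1*(-3)) - 152 = 33*(-5 + 3) - 152 = 33*(-2) - 152 = -66 - 152 = -218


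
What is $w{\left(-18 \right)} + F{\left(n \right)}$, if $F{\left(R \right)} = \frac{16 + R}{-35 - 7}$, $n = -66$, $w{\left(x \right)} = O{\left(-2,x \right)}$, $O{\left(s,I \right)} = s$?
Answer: $- \frac{17}{21} \approx -0.80952$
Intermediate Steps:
$w{\left(x \right)} = -2$
$F{\left(R \right)} = - \frac{8}{21} - \frac{R}{42}$ ($F{\left(R \right)} = \frac{16 + R}{-42} = \left(16 + R\right) \left(- \frac{1}{42}\right) = - \frac{8}{21} - \frac{R}{42}$)
$w{\left(-18 \right)} + F{\left(n \right)} = -2 - - \frac{25}{21} = -2 + \left(- \frac{8}{21} + \frac{11}{7}\right) = -2 + \frac{25}{21} = - \frac{17}{21}$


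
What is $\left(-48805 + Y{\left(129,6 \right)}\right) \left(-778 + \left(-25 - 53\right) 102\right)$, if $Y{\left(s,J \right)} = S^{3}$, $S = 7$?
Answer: $423267108$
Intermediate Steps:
$Y{\left(s,J \right)} = 343$ ($Y{\left(s,J \right)} = 7^{3} = 343$)
$\left(-48805 + Y{\left(129,6 \right)}\right) \left(-778 + \left(-25 - 53\right) 102\right) = \left(-48805 + 343\right) \left(-778 + \left(-25 - 53\right) 102\right) = - 48462 \left(-778 - 7956\right) = \left(-48462\right) \left(-8734\right) = 423267108$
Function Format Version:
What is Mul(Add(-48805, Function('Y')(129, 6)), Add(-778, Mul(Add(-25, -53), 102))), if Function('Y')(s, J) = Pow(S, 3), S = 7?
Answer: 423267108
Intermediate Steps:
Function('Y')(s, J) = 343 (Function('Y')(s, J) = Pow(7, 3) = 343)
Mul(Add(-48805, Function('Y')(129, 6)), Add(-778, Mul(Add(-25, -53), 102))) = Mul(Add(-48805, 343), Add(-778, Mul(Add(-25, -53), 102))) = Mul(-48462, Add(-778, Mul(-78, 102))) = Mul(-48462, Add(-778, -7956)) = Mul(-48462, -8734) = 423267108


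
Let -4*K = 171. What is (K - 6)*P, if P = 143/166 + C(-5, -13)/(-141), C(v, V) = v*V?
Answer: -609245/31208 ≈ -19.522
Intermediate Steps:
K = -171/4 (K = -1/4*171 = -171/4 ≈ -42.750)
C(v, V) = V*v
P = 9373/23406 (P = 143/166 - 13*(-5)/(-141) = 143*(1/166) + 65*(-1/141) = 143/166 - 65/141 = 9373/23406 ≈ 0.40045)
(K - 6)*P = (-171/4 - 6)*(9373/23406) = -195/4*9373/23406 = -609245/31208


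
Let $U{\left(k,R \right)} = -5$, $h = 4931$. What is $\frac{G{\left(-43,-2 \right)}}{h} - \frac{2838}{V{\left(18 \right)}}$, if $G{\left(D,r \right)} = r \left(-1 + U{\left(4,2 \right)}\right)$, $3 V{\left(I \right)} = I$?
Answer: $- \frac{2332351}{4931} \approx -473.0$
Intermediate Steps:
$V{\left(I \right)} = \frac{I}{3}$
$G{\left(D,r \right)} = - 6 r$ ($G{\left(D,r \right)} = r \left(-1 - 5\right) = r \left(-6\right) = - 6 r$)
$\frac{G{\left(-43,-2 \right)}}{h} - \frac{2838}{V{\left(18 \right)}} = \frac{\left(-6\right) \left(-2\right)}{4931} - \frac{2838}{\frac{1}{3} \cdot 18} = 12 \cdot \frac{1}{4931} - \frac{2838}{6} = \frac{12}{4931} - 473 = - \frac{2332351}{4931}$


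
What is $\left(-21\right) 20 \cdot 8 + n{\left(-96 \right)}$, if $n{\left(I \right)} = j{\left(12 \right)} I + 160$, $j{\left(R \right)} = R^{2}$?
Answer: $-17024$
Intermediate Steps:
$n{\left(I \right)} = 160 + 144 I$ ($n{\left(I \right)} = 12^{2} I + 160 = 144 I + 160 = 160 + 144 I$)
$\left(-21\right) 20 \cdot 8 + n{\left(-96 \right)} = \left(-21\right) 20 \cdot 8 + \left(160 + 144 \left(-96\right)\right) = \left(-420\right) 8 + \left(160 - 13824\right) = -3360 - 13664 = -17024$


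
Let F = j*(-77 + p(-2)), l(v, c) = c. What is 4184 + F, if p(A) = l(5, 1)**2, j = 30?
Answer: 1904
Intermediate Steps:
p(A) = 1 (p(A) = 1**2 = 1)
F = -2280 (F = 30*(-77 + 1) = 30*(-76) = -2280)
4184 + F = 4184 - 2280 = 1904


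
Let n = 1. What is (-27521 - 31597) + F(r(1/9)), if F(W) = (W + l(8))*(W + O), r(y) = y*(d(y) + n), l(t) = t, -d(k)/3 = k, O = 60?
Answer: -42743426/729 ≈ -58633.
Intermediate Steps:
d(k) = -3*k
r(y) = y*(1 - 3*y) (r(y) = y*(-3*y + 1) = y*(1 - 3*y))
F(W) = (8 + W)*(60 + W) (F(W) = (W + 8)*(W + 60) = (8 + W)*(60 + W))
(-27521 - 31597) + F(r(1/9)) = (-27521 - 31597) + (480 + ((1 - 3/9)/9)² + 68*((1 - 3/9)/9)) = -59118 + (480 + ((1 - 3*⅑)/9)² + 68*((1 - 3*⅑)/9)) = -59118 + (480 + ((1 - ⅓)/9)² + 68*((1 - ⅓)/9)) = -59118 + (480 + ((⅑)*(⅔))² + 68*((⅑)*(⅔))) = -59118 + (480 + (2/27)² + 68*(2/27)) = -59118 + (480 + 4/729 + 136/27) = -59118 + 353596/729 = -42743426/729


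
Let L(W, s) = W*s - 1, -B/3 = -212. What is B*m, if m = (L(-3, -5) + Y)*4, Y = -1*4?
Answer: 25440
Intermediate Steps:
Y = -4
B = 636 (B = -3*(-212) = 636)
L(W, s) = -1 + W*s
m = 40 (m = ((-1 - 3*(-5)) - 4)*4 = ((-1 + 15) - 4)*4 = (14 - 4)*4 = 10*4 = 40)
B*m = 636*40 = 25440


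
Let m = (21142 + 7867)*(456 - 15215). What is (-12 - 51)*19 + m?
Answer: -428145028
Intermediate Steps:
m = -428143831 (m = 29009*(-14759) = -428143831)
(-12 - 51)*19 + m = (-12 - 51)*19 - 428143831 = -63*19 - 428143831 = -1197 - 428143831 = -428145028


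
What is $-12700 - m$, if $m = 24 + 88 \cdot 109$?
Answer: $-22316$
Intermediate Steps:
$m = 9616$ ($m = 24 + 9592 = 9616$)
$-12700 - m = -12700 - 9616 = -22316$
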